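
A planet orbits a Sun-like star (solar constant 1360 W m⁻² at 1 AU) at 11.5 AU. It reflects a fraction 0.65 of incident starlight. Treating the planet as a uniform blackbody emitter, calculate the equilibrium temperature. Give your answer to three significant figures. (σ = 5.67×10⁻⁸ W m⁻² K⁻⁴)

Flux at 11.5 AU: S = 1360/11.5² = 10.3 W m⁻².
Energy balance: absorbed = emitted ⇒ πR²·S(1−A) = 4πR²·σT_eq⁴, so T_eq⁴ = S(1−A)/(4σ).
T_eq = [10.3 × 0.35 / (4 × 5.67×10⁻⁸)]^(1/4) = (1.59×10⁷)^(1/4) = 63.1 K.

T_eq ≈ 63.1 K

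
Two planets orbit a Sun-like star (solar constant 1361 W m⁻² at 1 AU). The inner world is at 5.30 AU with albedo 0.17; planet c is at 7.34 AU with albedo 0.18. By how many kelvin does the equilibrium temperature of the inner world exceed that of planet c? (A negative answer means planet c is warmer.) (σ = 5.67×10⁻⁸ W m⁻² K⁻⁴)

T_eq = [S₀(1−A)/(4σd²)]^(1/4), so T ∝ (1−A)^(1/4) / √d.
T₁ = [1361×0.83/(4×5.67×10⁻⁸×5.30²)]^(1/4) = 115.39 K.
T₂ = [1361×0.82/(4×5.67×10⁻⁸×7.34²)]^(1/4) = 97.76 K.

ΔT ≈ 17.6 K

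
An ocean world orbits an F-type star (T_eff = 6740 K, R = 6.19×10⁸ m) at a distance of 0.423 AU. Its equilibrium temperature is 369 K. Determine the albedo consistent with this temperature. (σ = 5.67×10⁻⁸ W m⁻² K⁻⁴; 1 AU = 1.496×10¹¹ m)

A ≈ 0.62

d = 0.423 AU = 6.33×10¹⁰ m.
L = 4πR_⋆²σT_⋆⁴ = 4π(6.19×10⁸)² × 5.67×10⁻⁸ × (6740)⁴ = 5.63×10²⁶ W.
S = L/(4πd²) = 1.12×10⁴ W m⁻².
From T_eq⁴ = S(1−A)/(4σ): 1−A = 4σT_eq⁴/S.
1−A = 4 × 5.67×10⁻⁸ × (369)⁴ / 1.12×10⁴ = 0.376.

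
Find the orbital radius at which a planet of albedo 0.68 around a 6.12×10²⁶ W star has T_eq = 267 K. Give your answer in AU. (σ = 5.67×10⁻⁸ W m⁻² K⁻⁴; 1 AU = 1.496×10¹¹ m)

From T_eq⁴ = L(1−A)/(16πσd²): d = √[L(1−A)/(16πσT_eq⁴)].
d = √[6.12×10²⁶ × 0.32 / (16π × 5.67×10⁻⁸ × (267)⁴)] = 1.16×10¹¹ m = 0.777 AU.

d ≈ 0.777 AU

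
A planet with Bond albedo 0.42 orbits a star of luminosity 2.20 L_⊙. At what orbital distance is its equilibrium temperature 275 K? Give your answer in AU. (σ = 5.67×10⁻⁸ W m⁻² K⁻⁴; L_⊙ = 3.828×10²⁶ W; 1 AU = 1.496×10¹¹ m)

d ≈ 1.16 AU

L = 2.20 × 3.828×10²⁶ = 8.42×10²⁶ W.
From T_eq⁴ = L(1−A)/(16πσd²): d = √[L(1−A)/(16πσT_eq⁴)].
d = √[8.42×10²⁶ × 0.58 / (16π × 5.67×10⁻⁸ × (275)⁴)] = 1.73×10¹¹ m = 1.16 AU.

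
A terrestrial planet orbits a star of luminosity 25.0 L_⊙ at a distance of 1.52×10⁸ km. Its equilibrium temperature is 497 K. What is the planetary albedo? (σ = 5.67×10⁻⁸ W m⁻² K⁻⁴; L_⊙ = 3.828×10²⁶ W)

d = 1.52×10⁸ km = 1.52×10¹¹ m.
L = 25.0 × 3.828×10²⁶ = 9.57×10²⁷ W.
Flux: S = L/(4πd²) = 9.57×10²⁷/(4π×(1.52×10¹¹)²) = 3.30×10⁴ W m⁻².
From T_eq⁴ = S(1−A)/(4σ): 1−A = 4σT_eq⁴/S.
1−A = 4 × 5.67×10⁻⁸ × (497)⁴ / 3.30×10⁴ = 0.420.

A ≈ 0.58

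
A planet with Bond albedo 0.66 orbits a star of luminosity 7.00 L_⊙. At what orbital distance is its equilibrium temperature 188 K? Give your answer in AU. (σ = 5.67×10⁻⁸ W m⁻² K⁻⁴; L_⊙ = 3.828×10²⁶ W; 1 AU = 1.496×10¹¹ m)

d ≈ 3.38 AU

L = 7.00 × 3.828×10²⁶ = 2.68×10²⁷ W.
From T_eq⁴ = L(1−A)/(16πσd²): d = √[L(1−A)/(16πσT_eq⁴)].
d = √[2.68×10²⁷ × 0.34 / (16π × 5.67×10⁻⁸ × (188)⁴)] = 5.06×10¹¹ m = 3.38 AU.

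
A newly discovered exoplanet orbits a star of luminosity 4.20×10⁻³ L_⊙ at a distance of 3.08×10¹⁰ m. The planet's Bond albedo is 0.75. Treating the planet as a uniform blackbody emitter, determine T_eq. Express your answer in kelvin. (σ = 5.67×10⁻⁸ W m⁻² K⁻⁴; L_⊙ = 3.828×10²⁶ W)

T_eq ≈ 110 K

L = 4.20×10⁻³ × 3.828×10²⁶ = 1.61×10²⁴ W.
Flux: S = L/(4πd²) = 1.61×10²⁴/(4π×(3.08×10¹⁰)²) = 135 W m⁻².
Energy balance: absorbed = emitted ⇒ πR²·S(1−A) = 4πR²·σT_eq⁴, so T_eq⁴ = S(1−A)/(4σ).
T_eq = [135 × 0.25 / (4 × 5.67×10⁻⁸)]^(1/4) = (1.49×10⁸)^(1/4) = 110 K.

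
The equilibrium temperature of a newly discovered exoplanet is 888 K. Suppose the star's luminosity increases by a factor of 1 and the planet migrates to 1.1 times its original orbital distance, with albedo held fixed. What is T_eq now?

T_eq ∝ L^(1/4) · d^(−1/2).
T′ = 888 × 1^(1/4) / 1.1^(1/2) = 847 K.

T_eq ≈ 847 K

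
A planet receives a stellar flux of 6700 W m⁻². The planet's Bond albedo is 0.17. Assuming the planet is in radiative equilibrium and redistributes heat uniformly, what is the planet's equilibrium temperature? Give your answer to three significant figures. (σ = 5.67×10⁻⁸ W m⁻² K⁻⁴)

Energy balance: absorbed = emitted ⇒ πR²·S(1−A) = 4πR²·σT_eq⁴, so T_eq⁴ = S(1−A)/(4σ).
T_eq = [6700 × 0.83 / (4 × 5.67×10⁻⁸)]^(1/4) = (2.45×10¹⁰)^(1/4) = 396 K.

T_eq ≈ 396 K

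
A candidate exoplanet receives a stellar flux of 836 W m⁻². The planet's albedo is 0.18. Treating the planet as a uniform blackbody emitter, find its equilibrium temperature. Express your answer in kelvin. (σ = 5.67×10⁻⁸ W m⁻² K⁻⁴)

T_eq ≈ 234 K

Energy balance: absorbed = emitted ⇒ πR²·S(1−A) = 4πR²·σT_eq⁴, so T_eq⁴ = S(1−A)/(4σ).
T_eq = [836 × 0.82 / (4 × 5.67×10⁻⁸)]^(1/4) = (3.02×10⁹)^(1/4) = 234 K.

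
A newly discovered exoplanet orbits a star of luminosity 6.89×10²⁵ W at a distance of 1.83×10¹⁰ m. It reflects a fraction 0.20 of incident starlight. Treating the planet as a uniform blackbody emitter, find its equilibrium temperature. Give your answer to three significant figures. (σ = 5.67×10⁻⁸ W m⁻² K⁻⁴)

Flux: S = L/(4πd²) = 6.89×10²⁵/(4π×(1.83×10¹⁰)²) = 1.64×10⁴ W m⁻².
Energy balance: absorbed = emitted ⇒ πR²·S(1−A) = 4πR²·σT_eq⁴, so T_eq⁴ = S(1−A)/(4σ).
T_eq = [1.64×10⁴ × 0.80 / (4 × 5.67×10⁻⁸)]^(1/4) = (5.78×10¹⁰)^(1/4) = 490 K.

T_eq ≈ 490 K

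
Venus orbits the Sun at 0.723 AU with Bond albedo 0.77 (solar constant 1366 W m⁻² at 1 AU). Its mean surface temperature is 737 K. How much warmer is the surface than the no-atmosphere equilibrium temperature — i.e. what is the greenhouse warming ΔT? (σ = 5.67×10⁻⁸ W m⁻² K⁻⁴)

ΔT ≈ 510.1 K

S = 1366/0.723² = 2613 W m⁻².
T_eq = [S(1−A)/(4σ)]^(1/4) = [2613×0.23/(4×5.67×10⁻⁸)]^(1/4) = 226.9 K.
ΔT = T_surf − T_eq = 737 − 226.9.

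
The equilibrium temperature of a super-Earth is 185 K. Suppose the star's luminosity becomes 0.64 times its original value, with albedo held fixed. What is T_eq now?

T_eq ≈ 165 K

T_eq ∝ L^(1/4) · d^(−1/2).
T′ = 185 × 0.64^(1/4) = 165 K.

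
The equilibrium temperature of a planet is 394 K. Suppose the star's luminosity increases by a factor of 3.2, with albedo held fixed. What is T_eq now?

T_eq ≈ 527 K

T_eq ∝ L^(1/4) · d^(−1/2).
T′ = 394 × 3.2^(1/4) = 527 K.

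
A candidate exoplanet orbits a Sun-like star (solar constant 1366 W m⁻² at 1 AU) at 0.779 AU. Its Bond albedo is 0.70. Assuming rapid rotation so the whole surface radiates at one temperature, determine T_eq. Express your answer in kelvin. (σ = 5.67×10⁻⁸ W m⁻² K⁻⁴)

Flux at 0.779 AU: S = 1366/0.779² = 2250 W m⁻².
Energy balance: absorbed = emitted ⇒ πR²·S(1−A) = 4πR²·σT_eq⁴, so T_eq⁴ = S(1−A)/(4σ).
T_eq = [2250 × 0.30 / (4 × 5.67×10⁻⁸)]^(1/4) = (2.98×10⁹)^(1/4) = 234 K.

T_eq ≈ 234 K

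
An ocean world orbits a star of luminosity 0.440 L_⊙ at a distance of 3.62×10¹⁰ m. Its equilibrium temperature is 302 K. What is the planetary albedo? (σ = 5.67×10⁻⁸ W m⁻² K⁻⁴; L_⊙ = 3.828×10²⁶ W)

A ≈ 0.82

L = 0.440 × 3.828×10²⁶ = 1.68×10²⁶ W.
Flux: S = L/(4πd²) = 1.68×10²⁶/(4π×(3.62×10¹⁰)²) = 1.02×10⁴ W m⁻².
From T_eq⁴ = S(1−A)/(4σ): 1−A = 4σT_eq⁴/S.
1−A = 4 × 5.67×10⁻⁸ × (302)⁴ / 1.02×10⁴ = 0.184.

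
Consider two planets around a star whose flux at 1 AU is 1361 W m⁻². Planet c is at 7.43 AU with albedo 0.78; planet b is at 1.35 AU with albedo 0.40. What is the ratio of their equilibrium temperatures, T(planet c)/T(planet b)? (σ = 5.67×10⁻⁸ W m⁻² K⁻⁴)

T₁/T₂ ≈ 0.332

T_eq = [S₀(1−A)/(4σd²)]^(1/4), so T ∝ (1−A)^(1/4) / √d.
T₁ = [1361×0.22/(4×5.67×10⁻⁸×7.43²)]^(1/4) = 69.93 K.
T₂ = [1361×0.60/(4×5.67×10⁻⁸×1.35²)]^(1/4) = 210.83 K.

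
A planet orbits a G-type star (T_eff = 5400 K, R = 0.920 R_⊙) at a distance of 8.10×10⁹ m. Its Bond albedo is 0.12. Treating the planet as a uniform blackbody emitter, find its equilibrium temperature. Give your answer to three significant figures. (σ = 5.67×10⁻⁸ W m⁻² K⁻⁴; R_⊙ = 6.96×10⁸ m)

R_⋆ = 0.920 × 6.96×10⁸ = 6.40×10⁸ m.
L = 4πR_⋆²σT_⋆⁴ = 4π(6.40×10⁸)² × 5.67×10⁻⁸ × (5400)⁴ = 2.48×10²⁶ W.
S = L/(4πd²) = 3.01×10⁵ W m⁻².
Energy balance: absorbed = emitted ⇒ πR²·S(1−A) = 4πR²·σT_eq⁴, so T_eq⁴ = S(1−A)/(4σ).
T_eq = [3.01×10⁵ × 0.88 / (4 × 5.67×10⁻⁸)]^(1/4) = (1.17×10¹²)^(1/4) = 1040 K.

T_eq ≈ 1040 K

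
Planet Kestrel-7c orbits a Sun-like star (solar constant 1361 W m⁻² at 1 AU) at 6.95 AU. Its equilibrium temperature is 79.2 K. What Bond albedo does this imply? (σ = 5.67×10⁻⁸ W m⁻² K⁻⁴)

Flux at 6.95 AU: S = 1361/6.95² = 28.2 W m⁻².
From T_eq⁴ = S(1−A)/(4σ): 1−A = 4σT_eq⁴/S.
1−A = 4 × 5.67×10⁻⁸ × (79.2)⁴ / 28.2 = 0.317.

A ≈ 0.68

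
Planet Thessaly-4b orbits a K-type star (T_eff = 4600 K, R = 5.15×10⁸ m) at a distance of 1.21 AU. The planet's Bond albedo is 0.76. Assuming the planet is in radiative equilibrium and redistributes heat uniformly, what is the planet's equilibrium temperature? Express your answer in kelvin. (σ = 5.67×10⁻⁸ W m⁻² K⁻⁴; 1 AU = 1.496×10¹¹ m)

T_eq ≈ 121 K

d = 1.21 AU = 1.81×10¹¹ m.
L = 4πR_⋆²σT_⋆⁴ = 4π(5.15×10⁸)² × 5.67×10⁻⁸ × (4600)⁴ = 8.46×10²⁵ W.
S = L/(4πd²) = 205 W m⁻².
Energy balance: absorbed = emitted ⇒ πR²·S(1−A) = 4πR²·σT_eq⁴, so T_eq⁴ = S(1−A)/(4σ).
T_eq = [205 × 0.24 / (4 × 5.67×10⁻⁸)]^(1/4) = (2.17×10⁸)^(1/4) = 121 K.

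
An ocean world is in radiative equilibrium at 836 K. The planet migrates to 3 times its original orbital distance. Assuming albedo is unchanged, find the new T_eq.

T_eq ≈ 483 K

T_eq ∝ L^(1/4) · d^(−1/2).
T′ = 836 / 3^(1/2) = 483 K.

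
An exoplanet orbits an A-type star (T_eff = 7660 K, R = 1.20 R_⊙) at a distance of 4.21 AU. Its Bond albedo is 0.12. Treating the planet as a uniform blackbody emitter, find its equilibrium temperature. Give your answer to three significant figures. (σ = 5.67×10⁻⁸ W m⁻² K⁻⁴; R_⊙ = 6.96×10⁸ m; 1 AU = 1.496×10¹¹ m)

T_eq ≈ 191 K

R_⋆ = 1.20 × 6.96×10⁸ = 8.35×10⁸ m.
d = 4.21 AU = 6.30×10¹¹ m.
L = 4πR_⋆²σT_⋆⁴ = 4π(8.35×10⁸)² × 5.67×10⁻⁸ × (7660)⁴ = 1.71×10²⁷ W.
S = L/(4πd²) = 343 W m⁻².
Energy balance: absorbed = emitted ⇒ πR²·S(1−A) = 4πR²·σT_eq⁴, so T_eq⁴ = S(1−A)/(4σ).
T_eq = [343 × 0.88 / (4 × 5.67×10⁻⁸)]^(1/4) = (1.33×10⁹)^(1/4) = 191 K.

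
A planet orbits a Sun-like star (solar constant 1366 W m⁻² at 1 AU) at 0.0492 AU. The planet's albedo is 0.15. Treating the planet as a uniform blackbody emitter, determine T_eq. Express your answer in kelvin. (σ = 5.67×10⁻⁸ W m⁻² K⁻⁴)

Flux at 0.0492 AU: S = 1366/0.0492² = 5.64×10⁵ W m⁻².
Energy balance: absorbed = emitted ⇒ πR²·S(1−A) = 4πR²·σT_eq⁴, so T_eq⁴ = S(1−A)/(4σ).
T_eq = [5.64×10⁵ × 0.85 / (4 × 5.67×10⁻⁸)]^(1/4) = (2.11×10¹²)^(1/4) = 1210 K.

T_eq ≈ 1210 K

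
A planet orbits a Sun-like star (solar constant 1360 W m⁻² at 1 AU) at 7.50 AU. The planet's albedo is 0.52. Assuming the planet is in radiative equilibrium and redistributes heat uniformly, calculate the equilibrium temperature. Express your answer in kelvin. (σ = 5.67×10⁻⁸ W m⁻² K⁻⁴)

T_eq ≈ 84.6 K

Flux at 7.50 AU: S = 1360/7.50² = 24.2 W m⁻².
Energy balance: absorbed = emitted ⇒ πR²·S(1−A) = 4πR²·σT_eq⁴, so T_eq⁴ = S(1−A)/(4σ).
T_eq = [24.2 × 0.48 / (4 × 5.67×10⁻⁸)]^(1/4) = (5.12×10⁷)^(1/4) = 84.6 K.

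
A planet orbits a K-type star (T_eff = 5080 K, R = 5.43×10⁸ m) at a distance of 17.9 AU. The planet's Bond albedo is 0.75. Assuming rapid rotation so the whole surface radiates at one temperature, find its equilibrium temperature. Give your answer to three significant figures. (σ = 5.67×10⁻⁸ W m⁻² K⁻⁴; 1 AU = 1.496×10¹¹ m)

T_eq ≈ 36.2 K

d = 17.9 AU = 2.68×10¹² m.
L = 4πR_⋆²σT_⋆⁴ = 4π(5.43×10⁸)² × 5.67×10⁻⁸ × (5080)⁴ = 1.40×10²⁶ W.
S = L/(4πd²) = 1.55 W m⁻².
Energy balance: absorbed = emitted ⇒ πR²·S(1−A) = 4πR²·σT_eq⁴, so T_eq⁴ = S(1−A)/(4σ).
T_eq = [1.55 × 0.25 / (4 × 5.67×10⁻⁸)]^(1/4) = (1.71×10⁶)^(1/4) = 36.2 K.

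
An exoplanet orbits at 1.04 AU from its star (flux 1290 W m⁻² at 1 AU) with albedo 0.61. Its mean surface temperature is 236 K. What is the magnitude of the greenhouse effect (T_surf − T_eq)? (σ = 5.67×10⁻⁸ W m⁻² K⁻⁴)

S = 1290/1.04² = 1193 W m⁻².
T_eq = [S(1−A)/(4σ)]^(1/4) = [1193×0.39/(4×5.67×10⁻⁸)]^(1/4) = 212.8 K.
ΔT = T_surf − T_eq = 236 − 212.8.

ΔT ≈ 23.2 K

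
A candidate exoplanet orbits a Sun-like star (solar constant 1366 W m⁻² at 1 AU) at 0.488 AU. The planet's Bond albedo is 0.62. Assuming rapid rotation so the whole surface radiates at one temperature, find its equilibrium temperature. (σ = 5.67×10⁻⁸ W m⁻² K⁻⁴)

Flux at 0.488 AU: S = 1366/0.488² = 5740 W m⁻².
Energy balance: absorbed = emitted ⇒ πR²·S(1−A) = 4πR²·σT_eq⁴, so T_eq⁴ = S(1−A)/(4σ).
T_eq = [5740 × 0.38 / (4 × 5.67×10⁻⁸)]^(1/4) = (9.61×10⁹)^(1/4) = 313 K.

T_eq ≈ 313 K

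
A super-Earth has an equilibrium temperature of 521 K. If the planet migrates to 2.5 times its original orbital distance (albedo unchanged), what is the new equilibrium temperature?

T_eq ∝ L^(1/4) · d^(−1/2).
T′ = 521 / 2.5^(1/2) = 330 K.

T_eq ≈ 330 K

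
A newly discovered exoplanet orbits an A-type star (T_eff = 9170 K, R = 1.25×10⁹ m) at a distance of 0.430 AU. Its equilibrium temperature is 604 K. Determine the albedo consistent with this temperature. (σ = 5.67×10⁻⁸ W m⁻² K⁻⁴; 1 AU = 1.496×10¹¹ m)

d = 0.430 AU = 6.43×10¹⁰ m.
L = 4πR_⋆²σT_⋆⁴ = 4π(1.25×10⁹)² × 5.67×10⁻⁸ × (9170)⁴ = 7.87×10²⁷ W.
S = L/(4πd²) = 1.51×10⁵ W m⁻².
From T_eq⁴ = S(1−A)/(4σ): 1−A = 4σT_eq⁴/S.
1−A = 4 × 5.67×10⁻⁸ × (604)⁴ / 1.51×10⁵ = 0.199.

A ≈ 0.80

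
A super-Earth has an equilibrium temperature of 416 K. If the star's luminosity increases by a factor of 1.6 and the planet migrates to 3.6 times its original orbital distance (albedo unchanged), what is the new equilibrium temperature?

T_eq ∝ L^(1/4) · d^(−1/2).
T′ = 416 × 1.6^(1/4) / 3.6^(1/2) = 247 K.

T_eq ≈ 247 K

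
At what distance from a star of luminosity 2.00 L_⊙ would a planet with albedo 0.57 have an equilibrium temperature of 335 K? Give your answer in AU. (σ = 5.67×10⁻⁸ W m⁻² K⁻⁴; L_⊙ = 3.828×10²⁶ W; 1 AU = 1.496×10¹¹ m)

d ≈ 0.640 AU

L = 2.00 × 3.828×10²⁶ = 7.66×10²⁶ W.
From T_eq⁴ = L(1−A)/(16πσd²): d = √[L(1−A)/(16πσT_eq⁴)].
d = √[7.66×10²⁶ × 0.43 / (16π × 5.67×10⁻⁸ × (335)⁴)] = 9.58×10¹⁰ m = 0.640 AU.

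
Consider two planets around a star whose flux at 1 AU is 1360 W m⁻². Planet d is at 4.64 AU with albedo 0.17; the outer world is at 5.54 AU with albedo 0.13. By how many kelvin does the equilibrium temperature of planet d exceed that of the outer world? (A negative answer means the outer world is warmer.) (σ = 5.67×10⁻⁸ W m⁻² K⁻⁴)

T_eq = [S₀(1−A)/(4σd²)]^(1/4), so T ∝ (1−A)^(1/4) / √d.
T₁ = [1360×0.83/(4×5.67×10⁻⁸×4.64²)]^(1/4) = 123.31 K.
T₂ = [1360×0.87/(4×5.67×10⁻⁸×5.54²)]^(1/4) = 114.18 K.

ΔT ≈ 9.1 K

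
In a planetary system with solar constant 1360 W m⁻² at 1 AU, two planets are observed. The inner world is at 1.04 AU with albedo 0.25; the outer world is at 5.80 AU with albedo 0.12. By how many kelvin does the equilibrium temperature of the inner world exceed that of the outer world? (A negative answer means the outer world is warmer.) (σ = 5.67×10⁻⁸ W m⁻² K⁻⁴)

ΔT ≈ 142.0 K

T_eq = [S₀(1−A)/(4σd²)]^(1/4), so T ∝ (1−A)^(1/4) / √d.
T₁ = [1360×0.75/(4×5.67×10⁻⁸×1.04²)]^(1/4) = 253.94 K.
T₂ = [1360×0.88/(4×5.67×10⁻⁸×5.80²)]^(1/4) = 111.91 K.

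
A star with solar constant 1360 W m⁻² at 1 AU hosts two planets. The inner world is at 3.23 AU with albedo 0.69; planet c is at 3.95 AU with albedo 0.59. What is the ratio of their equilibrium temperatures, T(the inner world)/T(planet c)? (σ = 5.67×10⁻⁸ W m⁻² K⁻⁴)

T₁/T₂ ≈ 1.031

T_eq = [S₀(1−A)/(4σd²)]^(1/4), so T ∝ (1−A)^(1/4) / √d.
T₁ = [1360×0.31/(4×5.67×10⁻⁸×3.23²)]^(1/4) = 115.53 K.
T₂ = [1360×0.41/(4×5.67×10⁻⁸×3.95²)]^(1/4) = 112.04 K.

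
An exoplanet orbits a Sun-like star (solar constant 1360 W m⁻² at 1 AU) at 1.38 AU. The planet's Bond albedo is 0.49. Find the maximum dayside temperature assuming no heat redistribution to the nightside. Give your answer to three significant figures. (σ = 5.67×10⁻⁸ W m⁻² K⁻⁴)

Flux at 1.38 AU: S = 1360/1.38² = 714 W m⁻².
With no redistribution each surface element balances locally: S(1−A) = σT⁴.
T = [714 × 0.51 / 5.67×10⁻⁸]^(1/4) = (6.42×10⁹)^(1/4) = 283 K.

T_ss ≈ 283 K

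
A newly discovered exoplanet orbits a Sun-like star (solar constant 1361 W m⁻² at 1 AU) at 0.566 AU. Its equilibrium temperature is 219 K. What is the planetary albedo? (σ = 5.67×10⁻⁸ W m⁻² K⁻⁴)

Flux at 0.566 AU: S = 1361/0.566² = 4250 W m⁻².
From T_eq⁴ = S(1−A)/(4σ): 1−A = 4σT_eq⁴/S.
1−A = 4 × 5.67×10⁻⁸ × (219)⁴ / 4250 = 0.123.

A ≈ 0.88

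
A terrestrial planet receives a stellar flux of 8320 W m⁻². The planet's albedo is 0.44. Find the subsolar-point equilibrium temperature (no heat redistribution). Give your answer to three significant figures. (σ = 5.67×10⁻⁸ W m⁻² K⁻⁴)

T_ss ≈ 535 K

At the subsolar point the surface absorbs S(1−A) and emits σT⁴ per unit area — no factor of 4, since only the local patch is in balance.
T = [8320 × 0.56 / 5.67×10⁻⁸]^(1/4) = (8.22×10¹⁰)^(1/4) = 535 K.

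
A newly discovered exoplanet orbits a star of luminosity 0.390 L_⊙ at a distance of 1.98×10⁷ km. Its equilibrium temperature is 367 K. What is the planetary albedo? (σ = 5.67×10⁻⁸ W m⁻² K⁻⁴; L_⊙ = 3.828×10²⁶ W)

A ≈ 0.86

d = 1.98×10⁷ km = 1.98×10¹⁰ m.
L = 0.390 × 3.828×10²⁶ = 1.49×10²⁶ W.
Flux: S = L/(4πd²) = 1.49×10²⁶/(4π×(1.98×10¹⁰)²) = 3.03×10⁴ W m⁻².
From T_eq⁴ = S(1−A)/(4σ): 1−A = 4σT_eq⁴/S.
1−A = 4 × 5.67×10⁻⁸ × (367)⁴ / 3.03×10⁴ = 0.136.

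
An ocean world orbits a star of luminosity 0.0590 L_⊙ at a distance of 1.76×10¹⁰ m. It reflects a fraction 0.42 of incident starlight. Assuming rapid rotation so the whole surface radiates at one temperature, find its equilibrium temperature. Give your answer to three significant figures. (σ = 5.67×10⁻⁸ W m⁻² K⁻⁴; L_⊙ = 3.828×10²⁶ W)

L = 0.0590 × 3.828×10²⁶ = 2.26×10²⁵ W.
Flux: S = L/(4πd²) = 2.26×10²⁵/(4π×(1.76×10¹⁰)²) = 5800 W m⁻².
Energy balance: absorbed = emitted ⇒ πR²·S(1−A) = 4πR²·σT_eq⁴, so T_eq⁴ = S(1−A)/(4σ).
T_eq = [5800 × 0.58 / (4 × 5.67×10⁻⁸)]^(1/4) = (1.48×10¹⁰)^(1/4) = 349 K.

T_eq ≈ 349 K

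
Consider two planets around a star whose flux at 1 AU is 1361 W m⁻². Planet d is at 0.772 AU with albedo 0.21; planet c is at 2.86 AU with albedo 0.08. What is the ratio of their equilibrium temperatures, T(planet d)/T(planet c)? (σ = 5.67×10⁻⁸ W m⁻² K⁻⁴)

T_eq = [S₀(1−A)/(4σd²)]^(1/4), so T ∝ (1−A)^(1/4) / √d.
T₁ = [1361×0.79/(4×5.67×10⁻⁸×0.772²)]^(1/4) = 298.64 K.
T₂ = [1361×0.92/(4×5.67×10⁻⁸×2.86²)]^(1/4) = 161.18 K.

T₁/T₂ ≈ 1.853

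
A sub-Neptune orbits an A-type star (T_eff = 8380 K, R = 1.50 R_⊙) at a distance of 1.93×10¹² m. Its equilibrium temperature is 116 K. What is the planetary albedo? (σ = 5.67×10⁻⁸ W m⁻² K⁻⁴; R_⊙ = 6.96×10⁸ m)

R_⋆ = 1.50 × 6.96×10⁸ = 1.04×10⁹ m.
L = 4πR_⋆²σT_⋆⁴ = 4π(1.04×10⁹)² × 5.67×10⁻⁸ × (8380)⁴ = 3.83×10²⁷ W.
S = L/(4πd²) = 81.8 W m⁻².
From T_eq⁴ = S(1−A)/(4σ): 1−A = 4σT_eq⁴/S.
1−A = 4 × 5.67×10⁻⁸ × (116)⁴ / 81.8 = 0.502.

A ≈ 0.50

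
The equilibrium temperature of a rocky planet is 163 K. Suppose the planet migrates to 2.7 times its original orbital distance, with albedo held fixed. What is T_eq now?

T_eq ≈ 99.2 K

T_eq ∝ L^(1/4) · d^(−1/2).
T′ = 163 / 2.7^(1/2) = 99.2 K.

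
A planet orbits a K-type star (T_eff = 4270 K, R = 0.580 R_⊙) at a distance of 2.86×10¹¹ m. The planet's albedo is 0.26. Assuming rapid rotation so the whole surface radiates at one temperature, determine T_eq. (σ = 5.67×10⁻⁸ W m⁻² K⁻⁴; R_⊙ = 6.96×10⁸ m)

R_⋆ = 0.580 × 6.96×10⁸ = 4.04×10⁸ m.
L = 4πR_⋆²σT_⋆⁴ = 4π(4.04×10⁸)² × 5.67×10⁻⁸ × (4270)⁴ = 3.86×10²⁵ W.
S = L/(4πd²) = 37.6 W m⁻².
Energy balance: absorbed = emitted ⇒ πR²·S(1−A) = 4πR²·σT_eq⁴, so T_eq⁴ = S(1−A)/(4σ).
T_eq = [37.6 × 0.74 / (4 × 5.67×10⁻⁸)]^(1/4) = (1.23×10⁸)^(1/4) = 105 K.

T_eq ≈ 105 K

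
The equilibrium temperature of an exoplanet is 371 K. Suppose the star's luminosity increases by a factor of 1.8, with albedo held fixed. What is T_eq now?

T_eq ≈ 430 K

T_eq ∝ L^(1/4) · d^(−1/2).
T′ = 371 × 1.8^(1/4) = 430 K.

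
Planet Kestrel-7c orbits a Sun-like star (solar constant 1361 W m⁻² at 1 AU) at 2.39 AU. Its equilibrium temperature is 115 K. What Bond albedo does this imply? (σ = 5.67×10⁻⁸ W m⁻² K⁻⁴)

A ≈ 0.83

Flux at 2.39 AU: S = 1361/2.39² = 238 W m⁻².
From T_eq⁴ = S(1−A)/(4σ): 1−A = 4σT_eq⁴/S.
1−A = 4 × 5.67×10⁻⁸ × (115)⁴ / 238 = 0.166.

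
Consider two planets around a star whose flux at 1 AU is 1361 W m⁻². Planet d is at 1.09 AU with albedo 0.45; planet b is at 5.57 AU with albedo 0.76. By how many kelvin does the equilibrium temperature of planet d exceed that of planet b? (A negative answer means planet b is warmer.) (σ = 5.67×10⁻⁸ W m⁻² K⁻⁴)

T_eq = [S₀(1−A)/(4σd²)]^(1/4), so T ∝ (1−A)^(1/4) / √d.
T₁ = [1361×0.55/(4×5.67×10⁻⁸×1.09²)]^(1/4) = 229.58 K.
T₂ = [1361×0.24/(4×5.67×10⁻⁸×5.57²)]^(1/4) = 82.54 K.

ΔT ≈ 147.0 K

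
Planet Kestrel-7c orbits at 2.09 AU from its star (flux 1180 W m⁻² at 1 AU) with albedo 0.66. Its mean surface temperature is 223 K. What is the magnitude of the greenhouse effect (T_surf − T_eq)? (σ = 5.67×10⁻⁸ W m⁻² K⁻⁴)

ΔT ≈ 81.1 K

S = 1180/2.09² = 270.1 W m⁻².
T_eq = [S(1−A)/(4σ)]^(1/4) = [270.1×0.34/(4×5.67×10⁻⁸)]^(1/4) = 141.9 K.
ΔT = T_surf − T_eq = 223 − 141.9.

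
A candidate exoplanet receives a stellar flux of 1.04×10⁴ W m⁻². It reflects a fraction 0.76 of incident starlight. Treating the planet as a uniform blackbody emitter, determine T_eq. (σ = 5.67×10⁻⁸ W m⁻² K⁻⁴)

T_eq ≈ 324 K

Energy balance: absorbed = emitted ⇒ πR²·S(1−A) = 4πR²·σT_eq⁴, so T_eq⁴ = S(1−A)/(4σ).
T_eq = [1.04×10⁴ × 0.24 / (4 × 5.67×10⁻⁸)]^(1/4) = (1.10×10¹⁰)^(1/4) = 324 K.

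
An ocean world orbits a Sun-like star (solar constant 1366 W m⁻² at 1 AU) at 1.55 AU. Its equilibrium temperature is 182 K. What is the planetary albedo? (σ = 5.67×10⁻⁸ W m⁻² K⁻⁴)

Flux at 1.55 AU: S = 1366/1.55² = 569 W m⁻².
From T_eq⁴ = S(1−A)/(4σ): 1−A = 4σT_eq⁴/S.
1−A = 4 × 5.67×10⁻⁸ × (182)⁴ / 569 = 0.438.

A ≈ 0.56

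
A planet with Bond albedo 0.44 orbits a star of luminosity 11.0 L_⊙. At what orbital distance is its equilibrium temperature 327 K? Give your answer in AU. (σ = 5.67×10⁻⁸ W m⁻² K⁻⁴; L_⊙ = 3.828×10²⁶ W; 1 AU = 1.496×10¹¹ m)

L = 11.0 × 3.828×10²⁶ = 4.21×10²⁷ W.
From T_eq⁴ = L(1−A)/(16πσd²): d = √[L(1−A)/(16πσT_eq⁴)].
d = √[4.21×10²⁷ × 0.56 / (16π × 5.67×10⁻⁸ × (327)⁴)] = 2.69×10¹¹ m = 1.80 AU.

d ≈ 1.80 AU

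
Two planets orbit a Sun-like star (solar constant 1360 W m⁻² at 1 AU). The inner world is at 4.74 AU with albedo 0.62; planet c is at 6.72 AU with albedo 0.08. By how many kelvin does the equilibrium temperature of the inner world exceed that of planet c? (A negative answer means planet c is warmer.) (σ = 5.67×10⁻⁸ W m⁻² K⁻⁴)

ΔT ≈ -4.8 K

T_eq = [S₀(1−A)/(4σd²)]^(1/4), so T ∝ (1−A)^(1/4) / √d.
T₁ = [1360×0.38/(4×5.67×10⁻⁸×4.74²)]^(1/4) = 100.35 K.
T₂ = [1360×0.92/(4×5.67×10⁻⁸×6.72²)]^(1/4) = 105.13 K.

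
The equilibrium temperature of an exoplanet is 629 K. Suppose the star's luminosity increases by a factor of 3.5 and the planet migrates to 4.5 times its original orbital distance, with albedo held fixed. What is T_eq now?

T_eq ∝ L^(1/4) · d^(−1/2).
T′ = 629 × 3.5^(1/4) / 4.5^(1/2) = 406 K.

T_eq ≈ 406 K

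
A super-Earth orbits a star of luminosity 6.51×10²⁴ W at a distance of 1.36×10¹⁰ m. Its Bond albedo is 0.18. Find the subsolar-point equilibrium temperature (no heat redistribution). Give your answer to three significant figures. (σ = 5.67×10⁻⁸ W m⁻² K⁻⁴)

Flux: S = L/(4πd²) = 6.51×10²⁴/(4π×(1.36×10¹⁰)²) = 2800 W m⁻².
At the subsolar point the surface absorbs S(1−A) and emits σT⁴ per unit area — no factor of 4, since only the local patch is in balance.
T = [2800 × 0.82 / 5.67×10⁻⁸]^(1/4) = (4.05×10¹⁰)^(1/4) = 449 K.

T_ss ≈ 449 K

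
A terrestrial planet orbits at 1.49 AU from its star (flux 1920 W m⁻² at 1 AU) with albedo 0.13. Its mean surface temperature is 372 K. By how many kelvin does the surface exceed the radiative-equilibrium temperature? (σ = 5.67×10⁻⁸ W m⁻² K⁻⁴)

ΔT ≈ 132.0 K

S = 1920/1.49² = 864.8 W m⁻².
T_eq = [S(1−A)/(4σ)]^(1/4) = [864.8×0.87/(4×5.67×10⁻⁸)]^(1/4) = 240.0 K.
ΔT = T_surf − T_eq = 372 − 240.0.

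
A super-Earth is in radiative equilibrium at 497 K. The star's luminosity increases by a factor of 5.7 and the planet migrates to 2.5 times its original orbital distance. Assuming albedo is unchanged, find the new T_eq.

T_eq ≈ 486 K

T_eq ∝ L^(1/4) · d^(−1/2).
T′ = 497 × 5.7^(1/4) / 2.5^(1/2) = 486 K.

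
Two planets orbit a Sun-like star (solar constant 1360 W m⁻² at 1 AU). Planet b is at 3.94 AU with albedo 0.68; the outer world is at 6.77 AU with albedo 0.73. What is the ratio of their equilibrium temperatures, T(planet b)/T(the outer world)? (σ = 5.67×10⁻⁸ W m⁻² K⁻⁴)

T_eq = [S₀(1−A)/(4σd²)]^(1/4), so T ∝ (1−A)^(1/4) / √d.
T₁ = [1360×0.32/(4×5.67×10⁻⁸×3.94²)]^(1/4) = 105.44 K.
T₂ = [1360×0.27/(4×5.67×10⁻⁸×6.77²)]^(1/4) = 77.09 K.

T₁/T₂ ≈ 1.368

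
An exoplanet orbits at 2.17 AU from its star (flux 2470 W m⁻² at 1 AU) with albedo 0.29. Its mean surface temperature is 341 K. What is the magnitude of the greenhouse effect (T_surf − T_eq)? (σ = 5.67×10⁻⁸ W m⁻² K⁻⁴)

ΔT ≈ 139.7 K

S = 2470/2.17² = 524.5 W m⁻².
T_eq = [S(1−A)/(4σ)]^(1/4) = [524.5×0.71/(4×5.67×10⁻⁸)]^(1/4) = 201.3 K.
ΔT = T_surf − T_eq = 341 − 201.3.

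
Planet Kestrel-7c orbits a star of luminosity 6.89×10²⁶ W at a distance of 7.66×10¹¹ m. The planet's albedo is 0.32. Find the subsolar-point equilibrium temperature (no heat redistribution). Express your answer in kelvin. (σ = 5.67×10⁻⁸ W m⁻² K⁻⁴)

Flux: S = L/(4πd²) = 6.89×10²⁶/(4π×(7.66×10¹¹)²) = 93.4 W m⁻².
At the subsolar point the surface absorbs S(1−A) and emits σT⁴ per unit area — no factor of 4, since only the local patch is in balance.
T = [93.4 × 0.68 / 5.67×10⁻⁸]^(1/4) = (1.12×10⁹)^(1/4) = 183 K.

T_ss ≈ 183 K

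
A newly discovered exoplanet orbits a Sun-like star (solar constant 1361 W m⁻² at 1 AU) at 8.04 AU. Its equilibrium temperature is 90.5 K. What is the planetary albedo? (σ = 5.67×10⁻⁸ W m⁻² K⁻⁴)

A ≈ 0.28

Flux at 8.04 AU: S = 1361/8.04² = 21.1 W m⁻².
From T_eq⁴ = S(1−A)/(4σ): 1−A = 4σT_eq⁴/S.
1−A = 4 × 5.67×10⁻⁸ × (90.5)⁴ / 21.1 = 0.723.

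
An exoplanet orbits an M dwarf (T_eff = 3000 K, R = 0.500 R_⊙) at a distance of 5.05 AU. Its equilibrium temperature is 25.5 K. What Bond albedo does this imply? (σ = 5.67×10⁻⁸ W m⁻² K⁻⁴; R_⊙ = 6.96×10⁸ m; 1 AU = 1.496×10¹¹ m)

R_⋆ = 0.500 × 6.96×10⁸ = 3.48×10⁸ m.
d = 5.05 AU = 7.55×10¹¹ m.
L = 4πR_⋆²σT_⋆⁴ = 4π(3.48×10⁸)² × 5.67×10⁻⁸ × (3000)⁴ = 6.99×10²⁴ W.
S = L/(4πd²) = 0.974 W m⁻².
From T_eq⁴ = S(1−A)/(4σ): 1−A = 4σT_eq⁴/S.
1−A = 4 × 5.67×10⁻⁸ × (25.5)⁴ / 0.974 = 0.098.

A ≈ 0.90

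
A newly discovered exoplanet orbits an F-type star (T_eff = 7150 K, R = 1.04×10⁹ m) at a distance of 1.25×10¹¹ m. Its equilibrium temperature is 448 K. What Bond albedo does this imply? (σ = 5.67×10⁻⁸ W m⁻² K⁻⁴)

L = 4πR_⋆²σT_⋆⁴ = 4π(1.04×10⁹)² × 5.67×10⁻⁸ × (7150)⁴ = 2.01×10²⁷ W.
S = L/(4πd²) = 1.03×10⁴ W m⁻².
From T_eq⁴ = S(1−A)/(4σ): 1−A = 4σT_eq⁴/S.
1−A = 4 × 5.67×10⁻⁸ × (448)⁴ / 1.03×10⁴ = 0.891.

A ≈ 0.11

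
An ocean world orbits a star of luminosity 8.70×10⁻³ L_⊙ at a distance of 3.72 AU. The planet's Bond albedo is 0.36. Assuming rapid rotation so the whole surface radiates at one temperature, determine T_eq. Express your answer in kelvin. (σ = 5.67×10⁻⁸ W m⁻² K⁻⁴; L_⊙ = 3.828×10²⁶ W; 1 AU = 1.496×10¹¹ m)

d = 3.72 AU = 5.57×10¹¹ m.
L = 8.70×10⁻³ × 3.828×10²⁶ = 3.33×10²⁴ W.
Flux: S = L/(4πd²) = 3.33×10²⁴/(4π×(5.57×10¹¹)²) = 0.856 W m⁻².
Energy balance: absorbed = emitted ⇒ πR²·S(1−A) = 4πR²·σT_eq⁴, so T_eq⁴ = S(1−A)/(4σ).
T_eq = [0.856 × 0.64 / (4 × 5.67×10⁻⁸)]^(1/4) = (2.41×10⁶)^(1/4) = 39.4 K.

T_eq ≈ 39.4 K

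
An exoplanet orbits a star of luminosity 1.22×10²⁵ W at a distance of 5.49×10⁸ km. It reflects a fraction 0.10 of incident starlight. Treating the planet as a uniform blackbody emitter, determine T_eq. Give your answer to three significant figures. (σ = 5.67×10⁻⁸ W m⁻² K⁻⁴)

T_eq ≈ 59.8 K

d = 5.49×10⁸ km = 5.49×10¹¹ m.
Flux: S = L/(4πd²) = 1.22×10²⁵/(4π×(5.49×10¹¹)²) = 3.22 W m⁻².
Energy balance: absorbed = emitted ⇒ πR²·S(1−A) = 4πR²·σT_eq⁴, so T_eq⁴ = S(1−A)/(4σ).
T_eq = [3.22 × 0.90 / (4 × 5.67×10⁻⁸)]^(1/4) = (1.28×10⁷)^(1/4) = 59.8 K.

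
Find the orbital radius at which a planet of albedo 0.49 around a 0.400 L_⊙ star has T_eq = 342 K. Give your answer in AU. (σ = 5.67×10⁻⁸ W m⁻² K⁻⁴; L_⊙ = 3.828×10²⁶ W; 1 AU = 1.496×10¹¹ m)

L = 0.400 × 3.828×10²⁶ = 1.53×10²⁶ W.
From T_eq⁴ = L(1−A)/(16πσd²): d = √[L(1−A)/(16πσT_eq⁴)].
d = √[1.53×10²⁶ × 0.51 / (16π × 5.67×10⁻⁸ × (342)⁴)] = 4.48×10¹⁰ m = 0.299 AU.

d ≈ 0.299 AU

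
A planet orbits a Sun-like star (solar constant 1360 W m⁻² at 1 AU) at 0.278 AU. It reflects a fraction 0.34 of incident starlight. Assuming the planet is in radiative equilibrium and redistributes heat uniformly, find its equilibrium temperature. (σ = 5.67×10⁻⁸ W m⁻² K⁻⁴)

T_eq ≈ 476 K

Flux at 0.278 AU: S = 1360/0.278² = 1.76×10⁴ W m⁻².
Energy balance: absorbed = emitted ⇒ πR²·S(1−A) = 4πR²·σT_eq⁴, so T_eq⁴ = S(1−A)/(4σ).
T_eq = [1.76×10⁴ × 0.66 / (4 × 5.67×10⁻⁸)]^(1/4) = (5.12×10¹⁰)^(1/4) = 476 K.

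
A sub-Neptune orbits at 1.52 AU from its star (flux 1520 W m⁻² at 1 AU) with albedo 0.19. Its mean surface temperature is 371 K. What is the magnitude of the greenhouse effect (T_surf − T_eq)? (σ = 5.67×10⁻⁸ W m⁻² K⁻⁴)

ΔT ≈ 150.8 K

S = 1520/1.52² = 657.9 W m⁻².
T_eq = [S(1−A)/(4σ)]^(1/4) = [657.9×0.81/(4×5.67×10⁻⁸)]^(1/4) = 220.2 K.
ΔT = T_surf − T_eq = 371 − 220.2.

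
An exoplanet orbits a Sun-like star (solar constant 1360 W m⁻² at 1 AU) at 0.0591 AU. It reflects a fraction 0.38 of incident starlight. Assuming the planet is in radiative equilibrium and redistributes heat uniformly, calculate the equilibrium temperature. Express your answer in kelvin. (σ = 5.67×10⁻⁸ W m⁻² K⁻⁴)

Flux at 0.0591 AU: S = 1360/0.0591² = 3.89×10⁵ W m⁻².
Energy balance: absorbed = emitted ⇒ πR²·S(1−A) = 4πR²·σT_eq⁴, so T_eq⁴ = S(1−A)/(4σ).
T_eq = [3.89×10⁵ × 0.62 / (4 × 5.67×10⁻⁸)]^(1/4) = (1.06×10¹²)^(1/4) = 1020 K.

T_eq ≈ 1020 K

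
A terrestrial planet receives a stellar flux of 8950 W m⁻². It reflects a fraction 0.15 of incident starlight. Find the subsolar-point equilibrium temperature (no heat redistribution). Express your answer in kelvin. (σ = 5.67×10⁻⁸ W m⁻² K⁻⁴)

At the subsolar point the surface absorbs S(1−A) and emits σT⁴ per unit area — no factor of 4, since only the local patch is in balance.
T = [8950 × 0.85 / 5.67×10⁻⁸]^(1/4) = (1.34×10¹¹)^(1/4) = 605 K.

T_ss ≈ 605 K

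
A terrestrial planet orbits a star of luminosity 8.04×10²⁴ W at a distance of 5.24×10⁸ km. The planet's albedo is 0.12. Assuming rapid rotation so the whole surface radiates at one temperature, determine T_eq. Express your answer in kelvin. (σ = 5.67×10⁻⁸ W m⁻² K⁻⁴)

d = 5.24×10⁸ km = 5.24×10¹¹ m.
Flux: S = L/(4πd²) = 8.04×10²⁴/(4π×(5.24×10¹¹)²) = 2.33 W m⁻².
Energy balance: absorbed = emitted ⇒ πR²·S(1−A) = 4πR²·σT_eq⁴, so T_eq⁴ = S(1−A)/(4σ).
T_eq = [2.33 × 0.88 / (4 × 5.67×10⁻⁸)]^(1/4) = (9.04×10⁶)^(1/4) = 54.8 K.

T_eq ≈ 54.8 K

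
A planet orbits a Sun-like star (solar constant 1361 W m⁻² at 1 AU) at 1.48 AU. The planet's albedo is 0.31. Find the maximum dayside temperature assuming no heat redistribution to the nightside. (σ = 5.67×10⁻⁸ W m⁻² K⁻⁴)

Flux at 1.48 AU: S = 1361/1.48² = 621 W m⁻².
With no redistribution each surface element balances locally: S(1−A) = σT⁴.
T = [621 × 0.69 / 5.67×10⁻⁸]^(1/4) = (7.56×10⁹)^(1/4) = 295 K.

T_ss ≈ 295 K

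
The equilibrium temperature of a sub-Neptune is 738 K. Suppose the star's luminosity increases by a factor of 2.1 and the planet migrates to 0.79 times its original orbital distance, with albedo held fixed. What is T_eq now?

T_eq ∝ L^(1/4) · d^(−1/2).
T′ = 738 × 2.1^(1/4) / 0.79^(1/2) = 1000 K.

T_eq ≈ 1000 K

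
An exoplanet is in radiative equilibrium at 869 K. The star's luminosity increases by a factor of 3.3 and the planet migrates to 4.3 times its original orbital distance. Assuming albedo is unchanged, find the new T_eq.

T_eq ∝ L^(1/4) · d^(−1/2).
T′ = 869 × 3.3^(1/4) / 4.3^(1/2) = 565 K.

T_eq ≈ 565 K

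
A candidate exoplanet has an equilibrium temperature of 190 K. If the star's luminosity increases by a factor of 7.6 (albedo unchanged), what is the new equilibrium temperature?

T_eq ≈ 315 K

T_eq ∝ L^(1/4) · d^(−1/2).
T′ = 190 × 7.6^(1/4) = 315 K.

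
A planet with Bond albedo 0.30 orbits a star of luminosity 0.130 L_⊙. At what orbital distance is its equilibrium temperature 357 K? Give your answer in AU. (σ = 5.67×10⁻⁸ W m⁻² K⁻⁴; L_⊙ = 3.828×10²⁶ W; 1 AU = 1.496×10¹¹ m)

d ≈ 0.183 AU

L = 0.130 × 3.828×10²⁶ = 4.98×10²⁵ W.
From T_eq⁴ = L(1−A)/(16πσd²): d = √[L(1−A)/(16πσT_eq⁴)].
d = √[4.98×10²⁵ × 0.70 / (16π × 5.67×10⁻⁸ × (357)⁴)] = 2.74×10¹⁰ m = 0.183 AU.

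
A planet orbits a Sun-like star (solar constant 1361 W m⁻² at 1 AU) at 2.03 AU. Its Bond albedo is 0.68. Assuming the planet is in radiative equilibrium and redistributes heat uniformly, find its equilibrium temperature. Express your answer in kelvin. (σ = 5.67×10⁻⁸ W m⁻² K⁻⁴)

T_eq ≈ 147 K

Flux at 2.03 AU: S = 1361/2.03² = 330 W m⁻².
Energy balance: absorbed = emitted ⇒ πR²·S(1−A) = 4πR²·σT_eq⁴, so T_eq⁴ = S(1−A)/(4σ).
T_eq = [330 × 0.32 / (4 × 5.67×10⁻⁸)]^(1/4) = (4.66×10⁸)^(1/4) = 147 K.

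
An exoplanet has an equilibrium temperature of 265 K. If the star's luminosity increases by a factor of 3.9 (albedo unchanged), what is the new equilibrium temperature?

T_eq ≈ 372 K

T_eq ∝ L^(1/4) · d^(−1/2).
T′ = 265 × 3.9^(1/4) = 372 K.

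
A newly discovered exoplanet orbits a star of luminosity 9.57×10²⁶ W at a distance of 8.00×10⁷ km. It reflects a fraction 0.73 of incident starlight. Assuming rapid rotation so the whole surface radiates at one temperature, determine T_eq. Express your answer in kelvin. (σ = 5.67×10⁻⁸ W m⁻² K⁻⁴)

d = 8.00×10⁷ km = 8.00×10¹⁰ m.
Flux: S = L/(4πd²) = 9.57×10²⁶/(4π×(8.00×10¹⁰)²) = 1.19×10⁴ W m⁻².
Energy balance: absorbed = emitted ⇒ πR²·S(1−A) = 4πR²·σT_eq⁴, so T_eq⁴ = S(1−A)/(4σ).
T_eq = [1.19×10⁴ × 0.27 / (4 × 5.67×10⁻⁸)]^(1/4) = (1.42×10¹⁰)^(1/4) = 345 K.

T_eq ≈ 345 K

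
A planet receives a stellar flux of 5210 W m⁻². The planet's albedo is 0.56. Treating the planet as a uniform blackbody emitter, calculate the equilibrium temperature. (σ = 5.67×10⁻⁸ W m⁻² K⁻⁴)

T_eq ≈ 317 K

Energy balance: absorbed = emitted ⇒ πR²·S(1−A) = 4πR²·σT_eq⁴, so T_eq⁴ = S(1−A)/(4σ).
T_eq = [5210 × 0.44 / (4 × 5.67×10⁻⁸)]^(1/4) = (1.01×10¹⁰)^(1/4) = 317 K.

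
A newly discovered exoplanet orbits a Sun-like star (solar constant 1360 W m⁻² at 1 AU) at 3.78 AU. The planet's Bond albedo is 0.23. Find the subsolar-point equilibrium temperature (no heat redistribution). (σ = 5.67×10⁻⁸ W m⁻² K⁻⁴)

T_ss ≈ 190 K

Flux at 3.78 AU: S = 1360/3.78² = 95.2 W m⁻².
At the subsolar point the surface absorbs S(1−A) and emits σT⁴ per unit area — no factor of 4, since only the local patch is in balance.
T = [95.2 × 0.77 / 5.67×10⁻⁸]^(1/4) = (1.29×10⁹)^(1/4) = 190 K.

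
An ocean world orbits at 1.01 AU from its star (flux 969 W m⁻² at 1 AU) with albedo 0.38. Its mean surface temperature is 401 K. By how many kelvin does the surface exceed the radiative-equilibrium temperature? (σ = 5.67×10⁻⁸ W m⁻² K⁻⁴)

ΔT ≈ 175.3 K

S = 969/1.01² = 949.9 W m⁻².
T_eq = [S(1−A)/(4σ)]^(1/4) = [949.9×0.62/(4×5.67×10⁻⁸)]^(1/4) = 225.7 K.
ΔT = T_surf − T_eq = 401 − 225.7.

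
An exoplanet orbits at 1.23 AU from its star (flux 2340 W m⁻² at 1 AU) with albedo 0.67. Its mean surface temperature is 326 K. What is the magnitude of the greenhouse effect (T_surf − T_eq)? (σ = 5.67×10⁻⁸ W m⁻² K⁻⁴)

S = 2340/1.23² = 1547 W m⁻².
T_eq = [S(1−A)/(4σ)]^(1/4) = [1547×0.33/(4×5.67×10⁻⁸)]^(1/4) = 217.8 K.
ΔT = T_surf − T_eq = 326 − 217.8.

ΔT ≈ 108.2 K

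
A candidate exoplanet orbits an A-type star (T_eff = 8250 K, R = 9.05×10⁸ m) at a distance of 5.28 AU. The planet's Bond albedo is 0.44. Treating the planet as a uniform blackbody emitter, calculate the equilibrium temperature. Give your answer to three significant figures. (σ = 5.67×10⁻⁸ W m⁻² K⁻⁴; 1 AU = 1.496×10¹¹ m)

T_eq ≈ 171 K

d = 5.28 AU = 7.90×10¹¹ m.
L = 4πR_⋆²σT_⋆⁴ = 4π(9.05×10⁸)² × 5.67×10⁻⁸ × (8250)⁴ = 2.70×10²⁷ W.
S = L/(4πd²) = 345 W m⁻².
Energy balance: absorbed = emitted ⇒ πR²·S(1−A) = 4πR²·σT_eq⁴, so T_eq⁴ = S(1−A)/(4σ).
T_eq = [345 × 0.56 / (4 × 5.67×10⁻⁸)]^(1/4) = (8.51×10⁸)^(1/4) = 171 K.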